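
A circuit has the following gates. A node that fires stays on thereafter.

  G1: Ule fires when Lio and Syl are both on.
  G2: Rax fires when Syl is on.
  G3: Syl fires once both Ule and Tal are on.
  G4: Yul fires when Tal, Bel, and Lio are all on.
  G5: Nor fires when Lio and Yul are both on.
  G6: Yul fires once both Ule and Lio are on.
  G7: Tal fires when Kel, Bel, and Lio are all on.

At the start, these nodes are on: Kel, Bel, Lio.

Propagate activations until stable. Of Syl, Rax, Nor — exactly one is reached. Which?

Nor

Kel, Bel, and Lio are on, so Tal fires (G7).
G4: Tal, Bel, and Lio on → Yul on.
Lio and Yul are on, so Nor fires (G5).
Rax would need Syl (G2), but Syl never turns on. Syl would need Ule and Tal (G3), but Ule never turns on.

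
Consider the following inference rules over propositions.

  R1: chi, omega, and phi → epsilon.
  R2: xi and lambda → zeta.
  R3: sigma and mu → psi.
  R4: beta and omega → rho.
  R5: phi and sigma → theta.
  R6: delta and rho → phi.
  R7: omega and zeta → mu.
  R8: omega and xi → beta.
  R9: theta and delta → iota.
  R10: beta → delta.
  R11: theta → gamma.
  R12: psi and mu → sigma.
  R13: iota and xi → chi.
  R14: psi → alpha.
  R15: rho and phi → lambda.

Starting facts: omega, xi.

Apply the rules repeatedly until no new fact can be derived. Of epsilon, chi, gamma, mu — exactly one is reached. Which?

From omega and xi, R8 gives beta.
From beta, R10 gives delta.
From beta and omega, R4 gives rho.
From delta and rho, R6 gives phi.
rho and phi hold, so lambda follows (R15).
xi and lambda hold, so zeta follows (R2).
From omega and zeta, R7 gives mu.
epsilon would need chi, omega, and phi (R1), but chi is never established. gamma would need theta (R11), but theta is never established. chi would need iota and xi (R13), but iota is never established.

mu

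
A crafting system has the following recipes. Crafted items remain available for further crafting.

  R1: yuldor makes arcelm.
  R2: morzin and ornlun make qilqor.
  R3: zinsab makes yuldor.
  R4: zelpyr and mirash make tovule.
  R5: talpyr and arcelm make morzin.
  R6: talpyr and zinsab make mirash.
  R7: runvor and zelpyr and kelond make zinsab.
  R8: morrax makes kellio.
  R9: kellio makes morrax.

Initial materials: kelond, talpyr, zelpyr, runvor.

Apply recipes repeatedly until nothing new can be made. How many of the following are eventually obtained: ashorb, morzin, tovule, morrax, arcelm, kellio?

Using R7, runvor, zelpyr, and kelond make zinsab.
talpyr and zinsab → mirash (R6).
zinsab → yuldor (R3).
yuldor → arcelm (R1).
zelpyr and mirash → tovule (R4).
talpyr and arcelm → morzin (R5).
No rule produces ashorb, and it is not given.
morzin: reached.
tovule: reached.
morrax would need kellio (R9), but kellio is never obtained.
arcelm: reached.
kellio would need morrax (R8), but morrax is never obtained.
Reached: morzin, tovule, and arcelm — 3 of the 6.

3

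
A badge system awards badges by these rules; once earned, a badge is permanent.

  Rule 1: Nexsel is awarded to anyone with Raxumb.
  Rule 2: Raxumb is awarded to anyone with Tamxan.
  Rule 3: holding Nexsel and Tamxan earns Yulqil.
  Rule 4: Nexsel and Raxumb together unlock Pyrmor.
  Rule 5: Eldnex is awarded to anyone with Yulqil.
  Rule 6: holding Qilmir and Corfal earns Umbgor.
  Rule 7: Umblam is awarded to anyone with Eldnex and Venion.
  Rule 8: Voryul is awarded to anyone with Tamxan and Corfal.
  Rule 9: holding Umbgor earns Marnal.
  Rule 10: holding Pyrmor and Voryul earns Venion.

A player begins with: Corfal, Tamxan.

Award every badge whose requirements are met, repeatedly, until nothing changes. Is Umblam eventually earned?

With Tamxan and Corfal, Voryul is earned (Rule 8).
With Tamxan, Raxumb is earned (Rule 2).
With Raxumb, Nexsel is earned (Rule 1).
With Nexsel and Tamxan, Yulqil is earned (Rule 3).
With Nexsel and Raxumb, Pyrmor is earned (Rule 4).
With Yulqil, Eldnex is earned (Rule 5).
With Pyrmor and Voryul, Venion is earned (Rule 10).
With Eldnex and Venion, Umblam is earned (Rule 7).

Yes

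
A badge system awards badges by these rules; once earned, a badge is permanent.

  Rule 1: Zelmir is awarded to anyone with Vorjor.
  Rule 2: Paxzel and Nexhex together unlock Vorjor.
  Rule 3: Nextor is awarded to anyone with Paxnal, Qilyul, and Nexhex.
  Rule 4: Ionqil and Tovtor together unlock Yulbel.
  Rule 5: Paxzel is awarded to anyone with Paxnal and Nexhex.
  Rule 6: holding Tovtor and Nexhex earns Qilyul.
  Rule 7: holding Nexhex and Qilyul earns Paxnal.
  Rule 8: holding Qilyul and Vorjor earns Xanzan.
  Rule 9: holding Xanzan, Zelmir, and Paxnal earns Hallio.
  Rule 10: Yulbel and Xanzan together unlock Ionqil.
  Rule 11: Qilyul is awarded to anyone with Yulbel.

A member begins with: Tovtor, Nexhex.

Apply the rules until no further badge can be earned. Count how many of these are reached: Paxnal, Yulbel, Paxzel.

With Tovtor and Nexhex, Qilyul is earned (Rule 6).
With Nexhex and Qilyul, Paxnal is earned (Rule 7).
With Paxnal and Nexhex, Paxzel is earned (Rule 5).
Paxnal: reached.
Yulbel would need Ionqil and Tovtor (Rule 4), but Ionqil is never earned.
Paxzel: reached.
Reached: Paxnal and Paxzel — 2 of the 3.

2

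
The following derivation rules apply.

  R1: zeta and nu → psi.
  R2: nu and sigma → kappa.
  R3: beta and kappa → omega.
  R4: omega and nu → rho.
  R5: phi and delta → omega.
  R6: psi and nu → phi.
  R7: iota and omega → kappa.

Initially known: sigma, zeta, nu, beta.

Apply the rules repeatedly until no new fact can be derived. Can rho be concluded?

From nu and sigma, R2 gives kappa.
beta and kappa hold, so omega follows (R3).
From omega and nu, R4 gives rho.

Yes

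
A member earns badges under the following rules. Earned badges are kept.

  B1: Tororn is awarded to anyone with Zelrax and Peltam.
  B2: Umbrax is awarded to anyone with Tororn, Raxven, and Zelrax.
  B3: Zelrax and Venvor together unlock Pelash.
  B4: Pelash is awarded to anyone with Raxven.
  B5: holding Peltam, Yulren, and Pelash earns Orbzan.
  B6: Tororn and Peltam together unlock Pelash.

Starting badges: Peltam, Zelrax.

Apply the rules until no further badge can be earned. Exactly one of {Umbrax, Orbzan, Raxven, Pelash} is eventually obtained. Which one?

With Zelrax and Peltam, Tororn is earned (B1).
With Tororn and Peltam, Pelash is earned (B6).
No rule produces Raxven, and it is not given. Umbrax would need Tororn, Raxven, and Zelrax (B2), but Raxven is never earned. Orbzan would need Peltam, Yulren, and Pelash (B5), but Yulren is never earned.

Pelash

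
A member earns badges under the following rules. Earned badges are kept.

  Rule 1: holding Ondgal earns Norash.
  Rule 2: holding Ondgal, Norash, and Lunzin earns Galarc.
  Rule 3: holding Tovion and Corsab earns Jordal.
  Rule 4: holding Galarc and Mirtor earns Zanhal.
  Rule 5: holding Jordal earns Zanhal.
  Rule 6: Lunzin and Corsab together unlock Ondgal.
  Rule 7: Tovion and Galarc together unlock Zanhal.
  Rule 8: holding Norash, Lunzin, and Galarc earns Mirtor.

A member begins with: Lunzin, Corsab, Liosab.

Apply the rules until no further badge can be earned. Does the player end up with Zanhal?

Yes

With Lunzin and Corsab, Ondgal is earned (Rule 6).
With Ondgal, Norash is earned (Rule 1).
With Ondgal, Norash, and Lunzin, Galarc is earned (Rule 2).
With Norash, Lunzin, and Galarc, Mirtor is earned (Rule 8).
With Galarc and Mirtor, Zanhal is earned (Rule 4).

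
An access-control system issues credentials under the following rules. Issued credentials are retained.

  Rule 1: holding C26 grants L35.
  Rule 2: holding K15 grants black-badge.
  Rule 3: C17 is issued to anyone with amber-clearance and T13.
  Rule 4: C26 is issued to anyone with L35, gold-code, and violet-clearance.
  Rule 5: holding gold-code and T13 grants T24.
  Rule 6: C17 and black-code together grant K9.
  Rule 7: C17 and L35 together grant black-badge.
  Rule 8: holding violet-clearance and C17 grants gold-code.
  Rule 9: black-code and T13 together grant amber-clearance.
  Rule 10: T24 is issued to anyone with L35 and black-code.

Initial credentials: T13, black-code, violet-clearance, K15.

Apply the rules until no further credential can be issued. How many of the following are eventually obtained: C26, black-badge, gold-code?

2

Holding black-code and T13 grants amber-clearance (Rule 9).
Holding K15 grants black-badge (Rule 2).
Holding amber-clearance and T13 grants C17 (Rule 3).
Holding violet-clearance and C17 grants gold-code (Rule 8).
C26 would need L35, gold-code, and violet-clearance (Rule 4), but L35 is never granted.
black-badge: reached.
gold-code: reached.
Reached: black-badge and gold-code — 2 of the 3.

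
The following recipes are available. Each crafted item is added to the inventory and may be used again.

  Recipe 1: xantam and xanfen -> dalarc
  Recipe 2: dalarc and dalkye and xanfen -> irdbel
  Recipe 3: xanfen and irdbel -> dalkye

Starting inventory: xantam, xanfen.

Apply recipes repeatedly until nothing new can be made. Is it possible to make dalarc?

Yes

Using Recipe 1, xantam and xanfen make dalarc.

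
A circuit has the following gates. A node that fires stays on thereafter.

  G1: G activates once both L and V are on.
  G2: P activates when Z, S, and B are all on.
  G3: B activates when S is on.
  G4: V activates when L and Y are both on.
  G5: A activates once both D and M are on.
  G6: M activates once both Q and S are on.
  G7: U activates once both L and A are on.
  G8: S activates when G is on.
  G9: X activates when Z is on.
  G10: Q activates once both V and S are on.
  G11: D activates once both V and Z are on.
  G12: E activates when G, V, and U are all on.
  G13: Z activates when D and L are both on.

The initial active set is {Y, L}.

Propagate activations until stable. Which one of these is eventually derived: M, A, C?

M

L and Y are on, so V activates (G4).
G1: L and V on → G on.
G is on, so S activates (G8).
G10: V and S on → Q on.
G6: Q and S on → M on.
A would need D and M (G5), but D never turns on. No rule produces C, and it is not given.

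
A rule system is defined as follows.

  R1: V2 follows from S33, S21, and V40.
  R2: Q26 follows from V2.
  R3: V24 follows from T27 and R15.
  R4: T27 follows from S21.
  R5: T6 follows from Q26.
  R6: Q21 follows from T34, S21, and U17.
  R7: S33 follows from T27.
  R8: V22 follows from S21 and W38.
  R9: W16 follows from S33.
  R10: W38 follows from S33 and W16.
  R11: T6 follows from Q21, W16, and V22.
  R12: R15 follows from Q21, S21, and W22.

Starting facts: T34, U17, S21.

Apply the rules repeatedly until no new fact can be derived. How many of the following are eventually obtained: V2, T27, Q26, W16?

From S21, R4 gives T27.
From T27, R7 gives S33.
S33 holds, so W16 follows (R9).
V2 would need S33, S21, and V40 (R1), but V40 is never established.
T27: reached.
Q26 would need V2 (R2), but V2 is never established.
W16: reached.
Reached: T27 and W16 — 2 of the 4.

2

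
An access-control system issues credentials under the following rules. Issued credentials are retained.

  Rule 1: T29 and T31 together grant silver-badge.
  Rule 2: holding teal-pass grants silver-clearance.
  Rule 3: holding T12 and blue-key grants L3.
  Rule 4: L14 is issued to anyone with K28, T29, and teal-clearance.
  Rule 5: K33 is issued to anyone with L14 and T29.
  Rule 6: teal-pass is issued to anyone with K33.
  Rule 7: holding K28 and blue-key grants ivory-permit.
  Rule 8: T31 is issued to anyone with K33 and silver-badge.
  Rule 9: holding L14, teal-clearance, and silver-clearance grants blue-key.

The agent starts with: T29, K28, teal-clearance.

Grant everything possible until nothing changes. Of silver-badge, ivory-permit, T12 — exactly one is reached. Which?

ivory-permit

Holding K28, T29, and teal-clearance grants L14 (Rule 4).
Holding L14 and T29 grants K33 (Rule 5).
Holding K33 grants teal-pass (Rule 6).
Holding teal-pass grants silver-clearance (Rule 2).
Holding L14, teal-clearance, and silver-clearance grants blue-key (Rule 9).
Holding K28 and blue-key grants ivory-permit (Rule 7).
No rule produces T12, and it is not given. silver-badge would need T29 and T31 (Rule 1), but T31 is never granted.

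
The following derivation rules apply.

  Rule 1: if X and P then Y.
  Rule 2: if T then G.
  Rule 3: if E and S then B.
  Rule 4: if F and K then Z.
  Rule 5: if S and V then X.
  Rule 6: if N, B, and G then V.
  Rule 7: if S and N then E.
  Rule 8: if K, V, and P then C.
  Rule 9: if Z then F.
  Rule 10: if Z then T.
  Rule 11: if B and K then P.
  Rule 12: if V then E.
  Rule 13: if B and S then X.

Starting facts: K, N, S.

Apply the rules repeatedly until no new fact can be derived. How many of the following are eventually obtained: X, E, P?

S and N hold, so E follows (Rule 7).
From E and S, Rule 3 gives B.
B and K hold, so P follows (Rule 11).
From B and S, Rule 13 gives X.
X: reached.
E: reached.
P: reached.
All 3 are reached.

3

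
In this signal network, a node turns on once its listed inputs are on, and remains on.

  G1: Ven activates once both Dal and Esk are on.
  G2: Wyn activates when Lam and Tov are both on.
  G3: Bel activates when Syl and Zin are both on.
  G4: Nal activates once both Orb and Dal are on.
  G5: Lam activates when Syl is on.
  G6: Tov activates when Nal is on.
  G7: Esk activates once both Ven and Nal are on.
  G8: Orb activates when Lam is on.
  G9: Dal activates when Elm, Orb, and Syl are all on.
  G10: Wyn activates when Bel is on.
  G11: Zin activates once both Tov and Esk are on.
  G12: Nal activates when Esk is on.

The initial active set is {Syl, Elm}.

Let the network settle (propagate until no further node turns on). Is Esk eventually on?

Esk would need Ven and Nal (G7), but Ven never turns on.

No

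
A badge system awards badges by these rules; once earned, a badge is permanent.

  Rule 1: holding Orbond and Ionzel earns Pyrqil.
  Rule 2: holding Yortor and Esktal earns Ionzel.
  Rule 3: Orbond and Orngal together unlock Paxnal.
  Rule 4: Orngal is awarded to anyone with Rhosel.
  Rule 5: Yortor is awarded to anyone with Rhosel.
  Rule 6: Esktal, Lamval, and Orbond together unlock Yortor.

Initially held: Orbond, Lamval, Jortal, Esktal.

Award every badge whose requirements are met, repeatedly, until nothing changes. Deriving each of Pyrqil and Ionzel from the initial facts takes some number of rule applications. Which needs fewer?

Ionzel

Ionzel: With Esktal, Lamval, and Orbond, Yortor is earned (Rule 6). With Yortor and Esktal, Ionzel is earned (Rule 2). [2 rule applications]
Pyrqil: With Esktal, Lamval, and Orbond, Yortor is earned (Rule 6). With Yortor and Esktal, Ionzel is earned (Rule 2). With Orbond and Ionzel, Pyrqil is earned (Rule 1). [3 rule applications]
Ionzel needs fewer.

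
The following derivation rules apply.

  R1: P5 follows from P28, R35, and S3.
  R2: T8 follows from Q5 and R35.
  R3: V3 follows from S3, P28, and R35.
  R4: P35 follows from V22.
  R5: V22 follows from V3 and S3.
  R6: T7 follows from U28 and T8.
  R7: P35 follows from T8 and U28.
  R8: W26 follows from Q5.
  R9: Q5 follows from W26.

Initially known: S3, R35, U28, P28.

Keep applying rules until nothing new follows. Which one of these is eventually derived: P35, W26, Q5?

P35

S3, P28, and R35 hold, so V3 follows (R3).
V3 and S3 hold, so V22 follows (R5).
V22 holds, so P35 follows (R4).
W26 would need Q5 (R8), but Q5 is never established. Q5 would need W26 (R9), but W26 is never established.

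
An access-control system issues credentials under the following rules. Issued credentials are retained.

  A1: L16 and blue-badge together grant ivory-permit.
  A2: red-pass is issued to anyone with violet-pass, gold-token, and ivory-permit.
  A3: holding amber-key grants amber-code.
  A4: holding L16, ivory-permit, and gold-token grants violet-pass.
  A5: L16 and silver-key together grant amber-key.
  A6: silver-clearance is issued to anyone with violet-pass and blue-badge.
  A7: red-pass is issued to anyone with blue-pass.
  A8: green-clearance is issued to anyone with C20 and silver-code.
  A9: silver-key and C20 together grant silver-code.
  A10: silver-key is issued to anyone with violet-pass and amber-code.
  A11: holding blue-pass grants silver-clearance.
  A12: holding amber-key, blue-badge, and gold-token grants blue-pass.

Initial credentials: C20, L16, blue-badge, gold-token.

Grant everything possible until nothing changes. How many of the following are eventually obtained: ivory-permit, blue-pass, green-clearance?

Holding L16 and blue-badge grants ivory-permit (A1).
ivory-permit: reached.
blue-pass would need amber-key, blue-badge, and gold-token (A12), but amber-key is never granted.
green-clearance would need C20 and silver-code (A8), but silver-code is never granted.
Reached: ivory-permit — 1 of the 3.

1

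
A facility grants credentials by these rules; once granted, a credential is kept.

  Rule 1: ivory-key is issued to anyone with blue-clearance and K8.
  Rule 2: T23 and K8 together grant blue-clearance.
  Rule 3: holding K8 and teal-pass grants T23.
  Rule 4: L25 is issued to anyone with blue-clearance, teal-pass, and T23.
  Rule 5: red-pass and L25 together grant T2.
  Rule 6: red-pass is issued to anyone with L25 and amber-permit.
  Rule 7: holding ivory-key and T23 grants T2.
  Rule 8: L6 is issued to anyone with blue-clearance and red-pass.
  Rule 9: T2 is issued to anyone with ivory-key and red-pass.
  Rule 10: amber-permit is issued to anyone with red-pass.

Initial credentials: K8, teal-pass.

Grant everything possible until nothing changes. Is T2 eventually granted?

Holding K8 and teal-pass grants T23 (Rule 3).
Holding T23 and K8 grants blue-clearance (Rule 2).
Holding blue-clearance and K8 grants ivory-key (Rule 1).
Holding ivory-key and T23 grants T2 (Rule 7).

Yes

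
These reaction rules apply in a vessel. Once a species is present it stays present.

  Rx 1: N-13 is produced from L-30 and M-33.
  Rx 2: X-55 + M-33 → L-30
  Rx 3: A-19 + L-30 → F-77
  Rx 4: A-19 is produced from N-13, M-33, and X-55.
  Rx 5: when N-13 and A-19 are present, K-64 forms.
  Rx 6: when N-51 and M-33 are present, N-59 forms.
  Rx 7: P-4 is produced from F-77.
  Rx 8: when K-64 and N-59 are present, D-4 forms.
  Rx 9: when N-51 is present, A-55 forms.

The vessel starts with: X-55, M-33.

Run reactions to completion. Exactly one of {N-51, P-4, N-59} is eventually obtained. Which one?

P-4

X-55 and M-33 present → L-30 forms (Rx 2).
L-30 and M-33 present → N-13 forms (Rx 1).
N-13, M-33, and X-55 present → A-19 forms (Rx 4).
A-19 and L-30 present → F-77 forms (Rx 3).
F-77 present → P-4 forms (Rx 7).
N-59 would need N-51 and M-33 (Rx 6), but N-51 never forms. No rule produces N-51, and it is not given.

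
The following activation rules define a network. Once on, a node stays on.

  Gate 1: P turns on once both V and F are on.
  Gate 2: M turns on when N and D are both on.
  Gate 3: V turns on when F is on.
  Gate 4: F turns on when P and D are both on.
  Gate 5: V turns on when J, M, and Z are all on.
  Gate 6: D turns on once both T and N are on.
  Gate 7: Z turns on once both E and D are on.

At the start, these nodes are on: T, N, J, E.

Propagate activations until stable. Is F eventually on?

No

F would need P and D (Gate 4), but P never turns on.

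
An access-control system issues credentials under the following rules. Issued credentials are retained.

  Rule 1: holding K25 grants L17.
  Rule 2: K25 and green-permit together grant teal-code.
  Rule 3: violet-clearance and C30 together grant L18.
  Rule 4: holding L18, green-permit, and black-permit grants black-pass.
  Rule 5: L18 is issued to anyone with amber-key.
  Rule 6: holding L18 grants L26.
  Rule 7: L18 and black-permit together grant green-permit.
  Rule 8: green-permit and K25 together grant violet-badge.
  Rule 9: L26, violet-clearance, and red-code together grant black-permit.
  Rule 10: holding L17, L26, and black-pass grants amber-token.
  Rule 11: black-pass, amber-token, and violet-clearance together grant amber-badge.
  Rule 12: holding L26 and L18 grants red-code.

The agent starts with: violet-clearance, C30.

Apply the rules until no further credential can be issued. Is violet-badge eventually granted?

violet-badge would need green-permit and K25 (Rule 8), but K25 is never granted.

No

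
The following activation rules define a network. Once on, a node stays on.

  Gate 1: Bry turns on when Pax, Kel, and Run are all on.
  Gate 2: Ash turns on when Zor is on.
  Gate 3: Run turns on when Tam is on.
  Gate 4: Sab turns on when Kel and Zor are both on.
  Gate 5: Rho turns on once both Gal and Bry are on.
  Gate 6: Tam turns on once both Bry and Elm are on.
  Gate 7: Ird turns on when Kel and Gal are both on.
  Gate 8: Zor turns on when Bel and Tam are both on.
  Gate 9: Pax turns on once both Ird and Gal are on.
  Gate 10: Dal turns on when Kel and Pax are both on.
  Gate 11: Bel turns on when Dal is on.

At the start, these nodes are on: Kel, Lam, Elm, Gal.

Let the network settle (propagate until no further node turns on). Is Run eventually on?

No

Run would need Tam (Gate 3), but Tam never turns on.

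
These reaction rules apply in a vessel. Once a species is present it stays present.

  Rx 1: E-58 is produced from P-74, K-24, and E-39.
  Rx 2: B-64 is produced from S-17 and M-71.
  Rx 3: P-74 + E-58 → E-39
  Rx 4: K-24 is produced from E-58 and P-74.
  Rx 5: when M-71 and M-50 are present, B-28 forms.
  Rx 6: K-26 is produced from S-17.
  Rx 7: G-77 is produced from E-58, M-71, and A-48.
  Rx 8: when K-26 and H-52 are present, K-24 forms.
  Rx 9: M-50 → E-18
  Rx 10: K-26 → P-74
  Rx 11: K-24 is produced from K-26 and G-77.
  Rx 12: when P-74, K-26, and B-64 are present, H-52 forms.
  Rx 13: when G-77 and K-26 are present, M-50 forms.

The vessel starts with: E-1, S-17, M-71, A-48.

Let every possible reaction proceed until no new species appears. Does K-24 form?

Yes

S-17 present → K-26 forms (Rx 6).
S-17 and M-71 present → B-64 forms (Rx 2).
K-26 present → P-74 forms (Rx 10).
P-74, K-26, and B-64 present → H-52 forms (Rx 12).
K-26 and H-52 present → K-24 forms (Rx 8).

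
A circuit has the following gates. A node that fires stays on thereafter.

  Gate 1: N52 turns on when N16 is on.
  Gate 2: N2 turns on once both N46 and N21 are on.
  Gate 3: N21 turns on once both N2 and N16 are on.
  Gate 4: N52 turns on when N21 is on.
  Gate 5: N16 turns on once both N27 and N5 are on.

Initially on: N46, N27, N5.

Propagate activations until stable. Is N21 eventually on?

N21 would need N2 and N16 (Gate 3), but N2 never turns on.

No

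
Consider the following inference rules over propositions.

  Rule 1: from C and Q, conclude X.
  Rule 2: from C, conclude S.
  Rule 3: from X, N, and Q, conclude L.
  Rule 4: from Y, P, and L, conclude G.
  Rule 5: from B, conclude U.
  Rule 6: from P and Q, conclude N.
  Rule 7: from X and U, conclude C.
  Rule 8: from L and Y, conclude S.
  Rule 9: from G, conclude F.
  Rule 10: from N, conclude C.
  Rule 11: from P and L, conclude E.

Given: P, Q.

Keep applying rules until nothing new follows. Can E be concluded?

Yes

From P and Q, Rule 6 gives N.
N holds, so C follows (Rule 10).
C and Q hold, so X follows (Rule 1).
X, N, and Q hold, so L follows (Rule 3).
P and L hold, so E follows (Rule 11).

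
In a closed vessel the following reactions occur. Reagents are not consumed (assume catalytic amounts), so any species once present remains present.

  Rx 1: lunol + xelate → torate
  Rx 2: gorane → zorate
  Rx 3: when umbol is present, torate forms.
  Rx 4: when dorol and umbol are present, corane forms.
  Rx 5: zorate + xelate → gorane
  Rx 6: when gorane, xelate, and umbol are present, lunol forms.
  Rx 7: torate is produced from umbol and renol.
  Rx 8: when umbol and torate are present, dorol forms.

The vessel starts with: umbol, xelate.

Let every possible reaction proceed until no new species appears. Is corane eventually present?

Yes

umbol present → torate forms (Rx 3).
umbol and torate present → dorol forms (Rx 8).
dorol and umbol present → corane forms (Rx 4).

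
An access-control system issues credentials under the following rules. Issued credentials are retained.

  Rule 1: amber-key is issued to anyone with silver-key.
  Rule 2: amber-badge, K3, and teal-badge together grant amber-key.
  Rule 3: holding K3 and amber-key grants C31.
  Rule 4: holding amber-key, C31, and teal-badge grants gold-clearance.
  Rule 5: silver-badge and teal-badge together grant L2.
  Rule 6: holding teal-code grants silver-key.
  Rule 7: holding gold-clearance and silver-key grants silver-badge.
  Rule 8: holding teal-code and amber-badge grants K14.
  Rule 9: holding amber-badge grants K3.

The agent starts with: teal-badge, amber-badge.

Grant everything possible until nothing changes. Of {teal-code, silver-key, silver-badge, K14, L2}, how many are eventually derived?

No rule produces teal-code, and it is not given.
silver-key would need teal-code (Rule 6), but teal-code is never granted.
silver-badge would need gold-clearance and silver-key (Rule 7), but silver-key is never granted.
K14 would need teal-code and amber-badge (Rule 8), but teal-code is never granted.
L2 would need silver-badge and teal-badge (Rule 5), but silver-badge is never granted.
None of the 5 are reached.

0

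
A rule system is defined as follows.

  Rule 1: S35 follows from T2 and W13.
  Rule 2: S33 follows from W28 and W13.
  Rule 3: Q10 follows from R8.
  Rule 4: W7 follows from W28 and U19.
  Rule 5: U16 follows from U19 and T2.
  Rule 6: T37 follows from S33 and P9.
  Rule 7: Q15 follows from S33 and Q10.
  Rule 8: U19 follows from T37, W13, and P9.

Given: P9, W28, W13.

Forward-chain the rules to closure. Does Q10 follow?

No

Q10 would need R8 (Rule 3), but R8 is never established.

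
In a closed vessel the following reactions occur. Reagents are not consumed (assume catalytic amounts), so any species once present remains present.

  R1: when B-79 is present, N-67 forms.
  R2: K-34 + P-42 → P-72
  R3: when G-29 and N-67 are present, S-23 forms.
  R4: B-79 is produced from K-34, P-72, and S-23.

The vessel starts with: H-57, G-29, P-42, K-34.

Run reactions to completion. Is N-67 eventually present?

N-67 would need B-79 (R1), but B-79 never forms.

No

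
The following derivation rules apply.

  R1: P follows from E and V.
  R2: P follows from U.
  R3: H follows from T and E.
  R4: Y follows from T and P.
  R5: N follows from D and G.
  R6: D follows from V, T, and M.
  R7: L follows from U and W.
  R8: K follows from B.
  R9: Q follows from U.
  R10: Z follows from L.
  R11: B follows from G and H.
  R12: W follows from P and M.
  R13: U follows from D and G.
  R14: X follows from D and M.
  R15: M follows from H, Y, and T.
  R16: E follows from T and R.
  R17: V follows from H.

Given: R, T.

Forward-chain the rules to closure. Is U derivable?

No

U would need D and G (R13), but G is never established.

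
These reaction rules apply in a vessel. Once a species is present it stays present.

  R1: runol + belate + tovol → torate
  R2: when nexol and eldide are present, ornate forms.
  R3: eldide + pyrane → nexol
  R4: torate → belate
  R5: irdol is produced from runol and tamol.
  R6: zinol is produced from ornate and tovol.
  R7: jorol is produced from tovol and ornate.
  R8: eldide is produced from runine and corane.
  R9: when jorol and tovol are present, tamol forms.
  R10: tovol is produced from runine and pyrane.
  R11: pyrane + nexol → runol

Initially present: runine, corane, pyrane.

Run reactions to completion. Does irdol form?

runine and corane present → eldide forms (R8).
runine and pyrane present → tovol forms (R10).
eldide and pyrane present → nexol forms (R3).
pyrane and nexol present → runol forms (R11).
nexol and eldide present → ornate forms (R2).
tovol and ornate present → jorol forms (R7).
jorol and tovol present → tamol forms (R9).
runol and tamol present → irdol forms (R5).

Yes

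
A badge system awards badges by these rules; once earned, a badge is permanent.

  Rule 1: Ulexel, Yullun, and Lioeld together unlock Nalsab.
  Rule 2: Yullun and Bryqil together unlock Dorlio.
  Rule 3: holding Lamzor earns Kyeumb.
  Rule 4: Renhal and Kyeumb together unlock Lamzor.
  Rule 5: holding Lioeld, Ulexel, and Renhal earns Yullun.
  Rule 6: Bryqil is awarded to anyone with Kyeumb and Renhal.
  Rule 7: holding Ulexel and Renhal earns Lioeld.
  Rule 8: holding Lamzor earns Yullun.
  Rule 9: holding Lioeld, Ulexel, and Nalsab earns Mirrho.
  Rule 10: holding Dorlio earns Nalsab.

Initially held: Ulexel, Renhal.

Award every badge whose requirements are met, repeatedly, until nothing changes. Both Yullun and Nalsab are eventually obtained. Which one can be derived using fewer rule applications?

Yullun

Yullun: With Ulexel and Renhal, Lioeld is earned (Rule 7). With Lioeld, Ulexel, and Renhal, Yullun is earned (Rule 5). [2 rule applications]
Nalsab: With Ulexel and Renhal, Lioeld is earned (Rule 7). With Lioeld, Ulexel, and Renhal, Yullun is earned (Rule 5). With Ulexel, Yullun, and Lioeld, Nalsab is earned (Rule 1). [3 rule applications]
Yullun needs fewer.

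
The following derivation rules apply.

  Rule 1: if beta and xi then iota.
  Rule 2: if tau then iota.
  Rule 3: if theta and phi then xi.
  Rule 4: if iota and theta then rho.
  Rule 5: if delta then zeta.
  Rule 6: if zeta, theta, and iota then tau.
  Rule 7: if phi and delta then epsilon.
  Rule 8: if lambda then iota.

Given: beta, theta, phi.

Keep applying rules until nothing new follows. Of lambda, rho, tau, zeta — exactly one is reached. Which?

From theta and phi, Rule 3 gives xi.
beta and xi hold, so iota follows (Rule 1).
iota and theta hold, so rho follows (Rule 4).
No rule produces lambda, and it is not given. tau would need zeta, theta, and iota (Rule 6), but zeta is never established. zeta would need delta (Rule 5), but delta is never established.

rho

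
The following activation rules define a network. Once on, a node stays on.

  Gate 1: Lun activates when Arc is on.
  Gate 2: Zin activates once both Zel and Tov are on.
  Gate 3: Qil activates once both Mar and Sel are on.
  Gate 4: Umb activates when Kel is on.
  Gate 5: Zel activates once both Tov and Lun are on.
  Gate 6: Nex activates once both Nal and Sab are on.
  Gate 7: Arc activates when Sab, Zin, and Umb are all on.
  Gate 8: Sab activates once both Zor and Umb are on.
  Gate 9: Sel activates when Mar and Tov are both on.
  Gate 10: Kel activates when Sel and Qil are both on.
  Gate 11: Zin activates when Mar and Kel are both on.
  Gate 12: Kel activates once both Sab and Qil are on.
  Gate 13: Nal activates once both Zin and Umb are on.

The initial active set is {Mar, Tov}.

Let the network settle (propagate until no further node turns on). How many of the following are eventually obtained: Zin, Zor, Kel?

Mar and Tov are on, so Sel activates (Gate 9).
Mar and Sel are on, so Qil activates (Gate 3).
Sel and Qil are on, so Kel activates (Gate 10).
Gate 11: Mar and Kel on → Zin on.
Zin: reached.
No rule produces Zor, and it is not given.
Kel: reached.
Reached: Zin and Kel — 2 of the 3.

2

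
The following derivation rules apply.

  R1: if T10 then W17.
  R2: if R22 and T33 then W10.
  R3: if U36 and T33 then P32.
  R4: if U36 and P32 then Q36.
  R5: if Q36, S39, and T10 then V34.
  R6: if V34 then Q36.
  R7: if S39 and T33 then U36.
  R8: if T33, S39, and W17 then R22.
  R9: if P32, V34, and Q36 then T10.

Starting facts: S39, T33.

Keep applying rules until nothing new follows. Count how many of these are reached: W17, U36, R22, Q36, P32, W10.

3

From S39 and T33, R7 gives U36.
U36 and T33 hold, so P32 follows (R3).
From U36 and P32, R4 gives Q36.
W17 would need T10 (R1), but T10 is never established.
U36: reached.
R22 would need T33, S39, and W17 (R8), but W17 is never established.
Q36: reached.
P32: reached.
W10 would need R22 and T33 (R2), but R22 is never established.
Reached: U36, Q36, and P32 — 3 of the 6.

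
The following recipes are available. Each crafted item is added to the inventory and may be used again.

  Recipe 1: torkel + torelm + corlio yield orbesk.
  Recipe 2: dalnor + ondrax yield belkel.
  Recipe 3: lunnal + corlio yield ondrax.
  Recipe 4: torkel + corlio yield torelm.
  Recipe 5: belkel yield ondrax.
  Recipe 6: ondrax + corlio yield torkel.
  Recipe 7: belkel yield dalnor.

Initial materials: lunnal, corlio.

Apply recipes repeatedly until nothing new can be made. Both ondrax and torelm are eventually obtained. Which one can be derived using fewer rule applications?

ondrax: lunnal + corlio → ondrax (Recipe 3). [1 rule application]
torelm: Using Recipe 3, lunnal and corlio make ondrax. Using Recipe 6, ondrax and corlio make torkel. torkel + corlio → torelm (Recipe 4). [3 rule applications]
ondrax needs fewer.

ondrax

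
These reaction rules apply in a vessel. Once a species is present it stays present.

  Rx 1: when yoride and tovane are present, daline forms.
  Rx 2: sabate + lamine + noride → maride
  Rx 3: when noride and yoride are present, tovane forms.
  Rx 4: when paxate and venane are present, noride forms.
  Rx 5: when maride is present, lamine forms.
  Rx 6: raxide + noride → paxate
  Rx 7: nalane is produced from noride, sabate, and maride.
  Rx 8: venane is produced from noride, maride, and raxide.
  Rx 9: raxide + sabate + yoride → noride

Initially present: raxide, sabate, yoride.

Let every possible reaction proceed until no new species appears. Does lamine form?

No

lamine would need maride (Rx 5), but maride never forms.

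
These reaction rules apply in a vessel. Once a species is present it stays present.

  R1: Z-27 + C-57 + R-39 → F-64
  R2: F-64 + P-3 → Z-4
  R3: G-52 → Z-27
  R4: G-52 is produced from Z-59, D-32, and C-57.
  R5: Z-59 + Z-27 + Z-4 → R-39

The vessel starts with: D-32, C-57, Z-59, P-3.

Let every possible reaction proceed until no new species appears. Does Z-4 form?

Z-4 would need F-64 and P-3 (R2), but F-64 never forms.

No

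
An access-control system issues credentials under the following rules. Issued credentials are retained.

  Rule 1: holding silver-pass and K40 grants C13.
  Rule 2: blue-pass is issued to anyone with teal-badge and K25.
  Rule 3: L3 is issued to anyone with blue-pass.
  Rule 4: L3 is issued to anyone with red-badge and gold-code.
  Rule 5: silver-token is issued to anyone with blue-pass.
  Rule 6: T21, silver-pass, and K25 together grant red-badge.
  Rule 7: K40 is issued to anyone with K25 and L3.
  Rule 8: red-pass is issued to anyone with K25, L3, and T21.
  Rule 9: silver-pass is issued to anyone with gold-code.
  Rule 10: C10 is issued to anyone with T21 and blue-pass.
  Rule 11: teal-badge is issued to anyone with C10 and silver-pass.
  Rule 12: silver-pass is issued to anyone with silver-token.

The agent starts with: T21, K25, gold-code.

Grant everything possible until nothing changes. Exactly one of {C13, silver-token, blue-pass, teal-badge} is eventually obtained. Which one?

Holding gold-code grants silver-pass (Rule 9).
Holding T21, silver-pass, and K25 grants red-badge (Rule 6).
Holding red-badge and gold-code grants L3 (Rule 4).
Holding K25 and L3 grants K40 (Rule 7).
Holding silver-pass and K40 grants C13 (Rule 1).
blue-pass would need teal-badge and K25 (Rule 2), but teal-badge is never granted. silver-token would need blue-pass (Rule 5), but blue-pass is never granted. teal-badge would need C10 and silver-pass (Rule 11), but C10 is never granted.

C13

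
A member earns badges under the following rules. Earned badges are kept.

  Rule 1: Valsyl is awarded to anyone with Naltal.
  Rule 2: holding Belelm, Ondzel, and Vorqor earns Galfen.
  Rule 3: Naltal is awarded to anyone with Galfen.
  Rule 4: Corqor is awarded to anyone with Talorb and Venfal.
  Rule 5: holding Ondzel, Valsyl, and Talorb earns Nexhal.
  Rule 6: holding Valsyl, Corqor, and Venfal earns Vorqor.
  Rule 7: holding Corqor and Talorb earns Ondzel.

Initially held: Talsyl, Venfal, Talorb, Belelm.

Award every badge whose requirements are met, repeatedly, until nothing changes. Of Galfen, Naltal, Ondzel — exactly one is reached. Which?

Ondzel

With Talorb and Venfal, Corqor is earned (Rule 4).
With Corqor and Talorb, Ondzel is earned (Rule 7).
Naltal would need Galfen (Rule 3), but Galfen is never earned. Galfen would need Belelm, Ondzel, and Vorqor (Rule 2), but Vorqor is never earned.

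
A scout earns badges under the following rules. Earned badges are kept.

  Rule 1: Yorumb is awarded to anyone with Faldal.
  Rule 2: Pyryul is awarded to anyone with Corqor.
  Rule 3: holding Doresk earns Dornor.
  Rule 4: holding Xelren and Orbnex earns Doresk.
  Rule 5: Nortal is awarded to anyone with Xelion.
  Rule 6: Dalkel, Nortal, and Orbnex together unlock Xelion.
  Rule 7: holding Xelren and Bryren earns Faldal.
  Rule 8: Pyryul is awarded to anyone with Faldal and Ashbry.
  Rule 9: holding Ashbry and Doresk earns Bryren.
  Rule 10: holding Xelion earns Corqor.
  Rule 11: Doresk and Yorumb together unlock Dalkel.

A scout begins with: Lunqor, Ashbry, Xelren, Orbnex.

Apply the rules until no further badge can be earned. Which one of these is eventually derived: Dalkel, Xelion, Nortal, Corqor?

With Xelren and Orbnex, Doresk is earned (Rule 4).
With Ashbry and Doresk, Bryren is earned (Rule 9).
With Xelren and Bryren, Faldal is earned (Rule 7).
With Faldal, Yorumb is earned (Rule 1).
With Doresk and Yorumb, Dalkel is earned (Rule 11).
Xelion would need Dalkel, Nortal, and Orbnex (Rule 6), but Nortal is never earned. Corqor would need Xelion (Rule 10), but Xelion is never earned. Nortal would need Xelion (Rule 5), but Xelion is never earned.

Dalkel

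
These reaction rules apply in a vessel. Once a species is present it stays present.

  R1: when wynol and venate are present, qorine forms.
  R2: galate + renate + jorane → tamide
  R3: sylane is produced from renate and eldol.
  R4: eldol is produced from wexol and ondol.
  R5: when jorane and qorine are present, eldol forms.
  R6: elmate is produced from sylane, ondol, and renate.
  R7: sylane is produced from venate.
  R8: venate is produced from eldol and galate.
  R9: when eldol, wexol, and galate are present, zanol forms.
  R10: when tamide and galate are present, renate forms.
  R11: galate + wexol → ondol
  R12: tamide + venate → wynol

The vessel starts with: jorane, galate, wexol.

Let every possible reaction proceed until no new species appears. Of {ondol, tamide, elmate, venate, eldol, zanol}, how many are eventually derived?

galate and wexol present → ondol forms (R11).
wexol and ondol present → eldol forms (R4).
eldol, wexol, and galate present → zanol forms (R9).
eldol and galate present → venate forms (R8).
ondol: reached.
tamide would need galate, renate, and jorane (R2), but renate never forms.
elmate would need sylane, ondol, and renate (R6), but renate never forms.
venate: reached.
eldol: reached.
zanol: reached.
Reached: ondol, venate, eldol, and zanol — 4 of the 6.

4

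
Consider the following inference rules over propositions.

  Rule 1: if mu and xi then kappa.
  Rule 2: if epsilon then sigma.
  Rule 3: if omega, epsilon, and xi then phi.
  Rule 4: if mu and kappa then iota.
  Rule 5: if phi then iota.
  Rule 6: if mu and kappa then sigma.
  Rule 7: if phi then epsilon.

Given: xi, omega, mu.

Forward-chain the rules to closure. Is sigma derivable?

mu and xi hold, so kappa follows (Rule 1).
From mu and kappa, Rule 6 gives sigma.

Yes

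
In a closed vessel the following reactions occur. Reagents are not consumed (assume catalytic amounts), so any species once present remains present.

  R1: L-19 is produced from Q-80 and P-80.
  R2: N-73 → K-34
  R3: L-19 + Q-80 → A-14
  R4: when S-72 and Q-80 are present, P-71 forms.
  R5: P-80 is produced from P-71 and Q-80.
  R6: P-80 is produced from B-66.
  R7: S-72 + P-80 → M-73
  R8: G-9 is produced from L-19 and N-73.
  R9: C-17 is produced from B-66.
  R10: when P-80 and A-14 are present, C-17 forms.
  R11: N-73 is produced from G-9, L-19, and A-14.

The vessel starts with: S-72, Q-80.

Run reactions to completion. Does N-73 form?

N-73 would need G-9, L-19, and A-14 (R11), but G-9 never forms.

No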